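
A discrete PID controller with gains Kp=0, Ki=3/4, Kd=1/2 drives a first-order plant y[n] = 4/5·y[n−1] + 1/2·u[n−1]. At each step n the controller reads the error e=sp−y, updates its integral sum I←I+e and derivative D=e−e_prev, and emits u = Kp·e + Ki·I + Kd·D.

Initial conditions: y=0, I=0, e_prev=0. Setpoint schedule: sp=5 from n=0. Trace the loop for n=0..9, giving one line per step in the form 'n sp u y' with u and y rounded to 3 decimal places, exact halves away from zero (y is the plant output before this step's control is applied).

(exact arithmetic carried between steps; '≈' marks a value shown rounded to 6 d.p. or computed from one; I and e_prev carry over from the previous line; the table rounds u and y to 3 d.p., halves away from zero)
n=0: y=0, sp=5, e=sp−y=5; I=5, D=e−e_prev=5; u=0·5+3/4·5+1/2·5=6.25; next y=4/5·0+1/2·6.25=3.125
n=1: y=3.125, sp=5, e=sp−y=1.875; I=6.875, D=e−e_prev=-3.125; u=0·1.875+3/4·6.875+1/2·(-3.125)=3.59375; next y=4/5·3.125+1/2·3.59375=4.296875
n=2: y=4.296875, sp=5, e=sp−y=0.703125; I=7.578125, D=e−e_prev=-1.171875; u=0·0.703125+3/4·7.578125+1/2·(-1.171875)≈5.097656; next y=4/5·4.296875+1/2·5.097656≈5.986328
n=3: y≈5.986328, sp=5, e=sp−y≈-0.986328; I≈6.591797, D=e−e_prev≈-1.689453; u=0·(-0.986328)+3/4·6.591797+1/2·(-1.689453)≈4.099121; next y=4/5·5.986328+1/2·4.099121≈6.838623
n=4: y≈6.838623, sp=5, e=sp−y≈-1.838623; I≈4.753174, D=e−e_prev≈-0.852295; u=0·(-1.838623)+3/4·4.753174+1/2·(-0.852295)≈3.138733; next y=4/5·6.838623+1/2·3.138733≈7.040265
n=5: y≈7.040265, sp=5, e=sp−y≈-2.040265; I≈2.712909, D=e−e_prev≈-0.201642; u=0·(-2.040265)+3/4·2.712909+1/2·(-0.201642)≈1.933861; next y=4/5·7.040265+1/2·1.933861≈6.599142
n=6: y≈6.599142, sp=5, e=sp−y≈-1.599142; I≈1.113767, D=e−e_prev≈0.441123; u=0·(-1.599142)+3/4·1.113767+1/2·0.441123≈1.055886; next y=4/5·6.599142+1/2·1.055886≈5.807257
n=7: y≈5.807257, sp=5, e=sp−y≈-0.807257; I≈0.306510, D=e−e_prev≈0.791885; u=0·(-0.807257)+3/4·0.306510+1/2·0.791885≈0.625825; next y=4/5·5.807257+1/2·0.625825≈4.958718
n=8: y≈4.958718, sp=5, e=sp−y≈0.041282; I≈0.347792, D=e−e_prev≈0.848539; u=0·0.041282+3/4·0.347792+1/2·0.848539≈0.685113; next y=4/5·4.958718+1/2·0.685113≈4.309531
n=9: y≈4.309531, sp=5, e=sp−y≈0.690469; I≈1.038261, D=e−e_prev≈0.649187; u=0·0.690469+3/4·1.038261+1/2·0.649187≈1.103289; next y=4/5·4.309531+1/2·1.103289≈3.999269

0 5 6.250 0.000
1 5 3.594 3.125
2 5 5.098 4.297
3 5 4.099 5.986
4 5 3.139 6.839
5 5 1.934 7.040
6 5 1.056 6.599
7 5 0.626 5.807
8 5 0.685 4.959
9 5 1.103 4.310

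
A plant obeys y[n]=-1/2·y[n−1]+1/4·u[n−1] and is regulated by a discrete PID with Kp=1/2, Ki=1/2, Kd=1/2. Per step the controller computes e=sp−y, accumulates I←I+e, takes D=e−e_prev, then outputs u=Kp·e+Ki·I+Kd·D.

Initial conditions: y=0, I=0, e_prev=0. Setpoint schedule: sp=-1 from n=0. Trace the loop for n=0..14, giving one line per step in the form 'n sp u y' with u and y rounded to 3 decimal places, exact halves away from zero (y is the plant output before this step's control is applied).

(exact arithmetic carried between steps; '≈' marks a value shown rounded to 6 d.p. or computed from one; I and e_prev carry over from the previous line; the table rounds u and y to 3 d.p., halves away from zero)
n=0: y=0, sp=-1, e=sp−y=-1; I=-1, D=e−e_prev=-1; u=1/2·(-1)+1/2·(-1)+1/2·(-1)=-1.5; next y=-1/2·0+1/4·(-1.5)=-0.375
n=1: y=-0.375, sp=-1, e=sp−y=-0.625; I=-1.625, D=e−e_prev=0.375; u=1/2·(-0.625)+1/2·(-1.625)+1/2·0.375=-0.9375; next y=-1/2·(-0.375)+1/4·(-0.9375)=-0.046875
n=2: y=-0.046875, sp=-1, e=sp−y=-0.953125; I=-2.578125, D=e−e_prev=-0.328125; u=1/2·(-0.953125)+1/2·(-2.578125)+1/2·(-0.328125)≈-1.929688; next y=-1/2·(-0.046875)+1/4·(-1.929688)≈-0.458984
n=3: y≈-0.458984, sp=-1, e=sp−y≈-0.541016; I≈-3.119141, D=e−e_prev≈0.412109; u=1/2·(-0.541016)+1/2·(-3.119141)+1/2·0.412109≈-1.624023; next y=-1/2·(-0.458984)+1/4·(-1.624023)≈-0.176514
n=4: y≈-0.176514, sp=-1, e=sp−y≈-0.823486; I≈-3.942627, D=e−e_prev≈-0.282471; u=1/2·(-0.823486)+1/2·(-3.942627)+1/2·(-0.282471)≈-2.524292; next y=-1/2·(-0.176514)+1/4·(-2.524292)≈-0.542816
n=5: y≈-0.542816, sp=-1, e=sp−y≈-0.457184; I≈-4.399811, D=e−e_prev≈0.366302; u=1/2·(-0.457184)+1/2·(-4.399811)+1/2·0.366302≈-2.245346; next y=-1/2·(-0.542816)+1/4·(-2.245346)≈-0.289928
n=6: y≈-0.289928, sp=-1, e=sp−y≈-0.710072; I≈-5.109882, D=e−e_prev≈-0.252888; u=1/2·(-0.710072)+1/2·(-5.109882)+1/2·(-0.252888)≈-3.036421; next y=-1/2·(-0.289928)+1/4·(-3.036421)≈-0.614141
n=7: y≈-0.614141, sp=-1, e=sp−y≈-0.385859; I≈-5.495741, D=e−e_prev≈0.324213; u=1/2·(-0.385859)+1/2·(-5.495741)+1/2·0.324213≈-2.778694; next y=-1/2·(-0.614141)+1/4·(-2.778694)≈-0.387603
n=8: y≈-0.387603, sp=-1, e=sp−y≈-0.612397; I≈-6.108138, D=e−e_prev≈-0.226538; u=1/2·(-0.612397)+1/2·(-6.108138)+1/2·(-0.226538)≈-3.473537; next y=-1/2·(-0.387603)+1/4·(-3.473537)≈-0.674583
n=9: y≈-0.674583, sp=-1, e=sp−y≈-0.325417; I≈-6.433556, D=e−e_prev≈0.286980; u=1/2·(-0.325417)+1/2·(-6.433556)+1/2·0.286980≈-3.235997; next y=-1/2·(-0.674583)+1/4·(-3.235997)≈-0.471708
n=10: y≈-0.471708, sp=-1, e=sp−y≈-0.528292; I≈-6.961848, D=e−e_prev≈-0.202875; u=1/2·(-0.528292)+1/2·(-6.961848)+1/2·(-0.202875)≈-3.846507; next y=-1/2·(-0.471708)+1/4·(-3.846507)≈-0.725773
n=11: y≈-0.725773, sp=-1, e=sp−y≈-0.274227; I≈-7.236075, D=e−e_prev≈0.254065; u=1/2·(-0.274227)+1/2·(-7.236075)+1/2·0.254065≈-3.628118; next y=-1/2·(-0.725773)+1/4·(-3.628118)≈-0.544143
n=12: y≈-0.544143, sp=-1, e=sp−y≈-0.455857; I≈-7.691932, D=e−e_prev≈-0.181630; u=1/2·(-0.455857)+1/2·(-7.691932)+1/2·(-0.181630)≈-4.164709; next y=-1/2·(-0.544143)+1/4·(-4.164709)≈-0.769106
n=13: y≈-0.769106, sp=-1, e=sp−y≈-0.230894; I≈-7.922826, D=e−e_prev≈0.224963; u=1/2·(-0.230894)+1/2·(-7.922826)+1/2·0.224963≈-3.964379; next y=-1/2·(-0.769106)+1/4·(-3.964379)≈-0.606542
n=14: y≈-0.606542, sp=-1, e=sp−y≈-0.393458; I≈-8.316284, D=e−e_prev≈-0.162564; u=1/2·(-0.393458)+1/2·(-8.316284)+1/2·(-0.162564)≈-4.436153; next y=-1/2·(-0.606542)+1/4·(-4.436153)≈-0.805767

0 -1 -1.500 0.000
1 -1 -0.938 -0.375
2 -1 -1.930 -0.047
3 -1 -1.624 -0.459
4 -1 -2.524 -0.177
5 -1 -2.245 -0.543
6 -1 -3.036 -0.290
7 -1 -2.779 -0.614
8 -1 -3.474 -0.388
9 -1 -3.236 -0.675
10 -1 -3.847 -0.472
11 -1 -3.628 -0.726
12 -1 -4.165 -0.544
13 -1 -3.964 -0.769
14 -1 -4.436 -0.607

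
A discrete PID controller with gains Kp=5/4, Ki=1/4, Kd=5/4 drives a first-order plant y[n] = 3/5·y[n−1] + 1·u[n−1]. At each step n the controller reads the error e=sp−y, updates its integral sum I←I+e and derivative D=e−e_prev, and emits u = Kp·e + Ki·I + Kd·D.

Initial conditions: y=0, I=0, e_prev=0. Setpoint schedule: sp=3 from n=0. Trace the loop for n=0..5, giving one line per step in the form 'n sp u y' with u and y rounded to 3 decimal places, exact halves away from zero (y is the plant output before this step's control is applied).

(exact arithmetic carried between steps; '≈' marks a value shown rounded to 6 d.p. or computed from one; I and e_prev carry over from the previous line; the table rounds u and y to 3 d.p., halves away from zero)
n=0: y=0, sp=3, e=sp−y=3; I=3, D=e−e_prev=3; u=5/4·3+1/4·3+5/4·3=8.25; next y=3/5·0+1·8.25=8.25
n=1: y=8.25, sp=3, e=sp−y=-5.25; I=-2.25, D=e−e_prev=-8.25; u=5/4·(-5.25)+1/4·(-2.25)+5/4·(-8.25)=-17.4375; next y=3/5·8.25+1·(-17.4375)=-12.4875
n=2: y=-12.4875, sp=3, e=sp−y=15.4875; I=13.2375, D=e−e_prev=20.7375; u=5/4·15.4875+1/4·13.2375+5/4·20.7375=48.590625; next y=3/5·(-12.4875)+1·48.590625=41.098125
n=3: y=41.098125, sp=3, e=sp−y=-38.098125; I=-24.860625, D=e−e_prev=-53.585625; u=5/4·(-38.098125)+1/4·(-24.860625)+5/4·(-53.585625)≈-120.819844; next y=3/5·41.098125+1·(-120.819844)≈-96.160969
n=4: y≈-96.160969, sp=3, e=sp−y≈99.160969; I≈74.300344, D=e−e_prev≈137.259094; u=5/4·99.160969+1/4·74.300344+5/4·137.259094≈314.100164; next y=3/5·(-96.160969)+1·314.100164≈256.403583
n=5: y≈256.403583, sp=3, e=sp−y≈-253.403583; I≈-179.103239, D=e−e_prev≈-352.564552; u=5/4·(-253.403583)+1/4·(-179.103239)+5/4·(-352.564552)≈-802.235978; next y=3/5·256.403583+1·(-802.235978)≈-648.393828

0 3 8.250 0.000
1 3 -17.438 8.250
2 3 48.591 -12.488
3 3 -120.820 41.098
4 3 314.100 -96.161
5 3 -802.236 256.404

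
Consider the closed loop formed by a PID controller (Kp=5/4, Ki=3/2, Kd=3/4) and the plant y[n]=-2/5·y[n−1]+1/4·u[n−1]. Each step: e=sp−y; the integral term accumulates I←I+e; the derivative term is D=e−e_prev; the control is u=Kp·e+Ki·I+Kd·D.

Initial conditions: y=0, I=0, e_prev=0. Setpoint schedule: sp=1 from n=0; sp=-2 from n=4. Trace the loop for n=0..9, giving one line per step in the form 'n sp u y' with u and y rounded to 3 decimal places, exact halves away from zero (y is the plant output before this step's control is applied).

0 1 3.500 0.000
1 1 1.188 0.875
2 1 5.280 -0.053
3 1 1.283 1.341
4 -2 -3.234 -0.216
5 -2 -3.055 -0.722
6 -2 -6.217 -0.475
7 -2 -5.206 -1.364
8 -2 -8.957 -0.756
9 -2 -6.233 -1.937

(exact arithmetic carried between steps; '≈' marks a value shown rounded to 6 d.p. or computed from one; I and e_prev carry over from the previous line; the table rounds u and y to 3 d.p., halves away from zero)
n=0: y=0, sp=1, e=sp−y=1; I=1, D=e−e_prev=1; u=5/4·1+3/2·1+3/4·1=3.5; next y=-2/5·0+1/4·3.5=0.875
n=1: y=0.875, sp=1, e=sp−y=0.125; I=1.125, D=e−e_prev=-0.875; u=5/4·0.125+3/2·1.125+3/4·(-0.875)=1.1875; next y=-2/5·0.875+1/4·1.1875=-0.053125
n=2: y=-0.053125, sp=1, e=sp−y=1.053125; I=2.178125, D=e−e_prev=0.928125; u=5/4·1.053125+3/2·2.178125+3/4·0.928125≈5.279688; next y=-2/5·(-0.053125)+1/4·5.279688≈1.341172
n=3: y≈1.341172, sp=1, e=sp−y≈-0.341172; I≈1.836953, D=e−e_prev≈-1.394297; u=5/4·(-0.341172)+3/2·1.836953+3/4·(-1.394297)≈1.283242; next y=-2/5·1.341172+1/4·1.283242≈-0.215658
n=4: y≈-0.215658, sp=-2, e=sp−y≈-1.784342; I≈0.052611, D=e−e_prev≈-1.443170; u=5/4·(-1.784342)+3/2·0.052611+3/4·(-1.443170)≈-3.233888; next y=-2/5·(-0.215658)+1/4·(-3.233888)≈-0.722209
n=5: y≈-0.722209, sp=-2, e=sp−y≈-1.277791; I≈-1.225180, D=e−e_prev≈0.506550; u=5/4·(-1.277791)+3/2·(-1.225180)+3/4·0.506550≈-3.055096; next y=-2/5·(-0.722209)+1/4·(-3.055096)≈-0.474891
n=6: y≈-0.474891, sp=-2, e=sp−y≈-1.525109; I≈-2.750289, D=e−e_prev≈-0.247318; u=5/4·(-1.525109)+3/2·(-2.750289)+3/4·(-0.247318)≈-6.217309; next y=-2/5·(-0.474891)+1/4·(-6.217309)≈-1.364371
n=7: y≈-1.364371, sp=-2, e=sp−y≈-0.635629; I≈-3.385918, D=e−e_prev≈0.889480; u=5/4·(-0.635629)+3/2·(-3.385918)+3/4·0.889480≈-5.206303; next y=-2/5·(-1.364371)+1/4·(-5.206303)≈-0.755827
n=8: y≈-0.755827, sp=-2, e=sp−y≈-1.244173; I≈-4.630091, D=e−e_prev≈-0.608544; u=5/4·(-1.244173)+3/2·(-4.630091)+3/4·(-0.608544)≈-8.956760; next y=-2/5·(-0.755827)+1/4·(-8.956760)≈-1.936859
n=9: y≈-1.936859, sp=-2, e=sp−y≈-0.063141; I≈-4.693232, D=e−e_prev≈1.181032; u=5/4·(-0.063141)+3/2·(-4.693232)+3/4·1.181032≈-6.233000; next y=-2/5·(-1.936859)+1/4·(-6.233000)≈-0.783507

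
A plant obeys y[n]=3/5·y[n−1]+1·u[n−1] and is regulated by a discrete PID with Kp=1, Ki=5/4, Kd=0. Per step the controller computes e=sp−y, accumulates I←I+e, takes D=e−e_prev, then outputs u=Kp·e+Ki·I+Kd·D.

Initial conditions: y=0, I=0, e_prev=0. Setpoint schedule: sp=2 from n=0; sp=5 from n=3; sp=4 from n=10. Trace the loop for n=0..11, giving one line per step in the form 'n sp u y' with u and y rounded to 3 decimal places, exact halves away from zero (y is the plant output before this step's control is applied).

0 2 4.500 0.000
1 2 -3.125 4.500
2 2 4.831 -0.425
3 5 3.360 4.576
4 5 0.449 6.105
5 5 3.552 4.112
6 5 0.371 6.019
7 5 3.680 3.982
8 5 0.256 6.069
9 5 3.805 3.898
10 4 -2.121 6.144
11 4 5.501 1.565

(exact arithmetic carried between steps; '≈' marks a value shown rounded to 6 d.p. or computed from one; I and e_prev carry over from the previous line; the table rounds u and y to 3 d.p., halves away from zero)
n=0: y=0, sp=2, e=sp−y=2; I=2, D=e−e_prev=2; u=1·2+5/4·2+0·2=4.5; next y=3/5·0+1·4.5=4.5
n=1: y=4.5, sp=2, e=sp−y=-2.5; I=-0.5, D=e−e_prev=-4.5; u=1·(-2.5)+5/4·(-0.5)+0·(-4.5)=-3.125; next y=3/5·4.5+1·(-3.125)=-0.425
n=2: y=-0.425, sp=2, e=sp−y=2.425; I=1.925, D=e−e_prev=4.925; u=1·2.425+5/4·1.925+0·4.925=4.83125; next y=3/5·(-0.425)+1·4.83125=4.57625
n=3: y=4.57625, sp=5, e=sp−y=0.42375; I=2.34875, D=e−e_prev=-2.00125; u=1·0.42375+5/4·2.34875+0·(-2.00125)≈3.359688; next y=3/5·4.57625+1·3.359688≈6.105438
n=4: y≈6.105438, sp=5, e=sp−y≈-1.105438; I≈1.243313, D=e−e_prev≈-1.529188; u=1·(-1.105438)+5/4·1.243313+0·(-1.529188)≈0.448703; next y=3/5·6.105438+1·0.448703≈4.111966
n=5: y≈4.111966, sp=5, e=sp−y≈0.888034; I≈2.131347, D=e−e_prev≈1.993472; u=1·0.888034+5/4·2.131347+0·1.993472≈3.552218; next y=3/5·4.111966+1·3.552218≈6.019397
n=6: y≈6.019397, sp=5, e=sp−y≈-1.019397; I≈1.111950, D=e−e_prev≈-1.907432; u=1·(-1.019397)+5/4·1.111950+0·(-1.907432)≈0.370540; next y=3/5·6.019397+1·0.370540≈3.982178
n=7: y≈3.982178, sp=5, e=sp−y≈1.017822; I≈2.129772, D=e−e_prev≈2.037219; u=1·1.017822+5/4·2.129772+0·2.037219≈3.680036; next y=3/5·3.982178+1·3.680036≈6.069343
n=8: y≈6.069343, sp=5, e=sp−y≈-1.069343; I≈1.060428, D=e−e_prev≈-2.087165; u=1·(-1.069343)+5/4·1.060428+0·(-2.087165)≈0.256192; next y=3/5·6.069343+1·0.256192≈3.897798
n=9: y≈3.897798, sp=5, e=sp−y≈1.102202; I≈2.162630, D=e−e_prev≈2.171545; u=1·1.102202+5/4·2.162630+0·2.171545≈3.805490; next y=3/5·3.897798+1·3.805490≈6.144169
n=10: y≈6.144169, sp=4, e=sp−y≈-2.144169; I≈0.018462, D=e−e_prev≈-3.246370; u=1·(-2.144169)+5/4·0.018462+0·(-3.246370)≈-2.121091; next y=3/5·6.144169+1·(-2.121091)≈1.565410
n=11: y≈1.565410, sp=4, e=sp−y≈2.434590; I≈2.453052, D=e−e_prev≈4.578759; u=1·2.434590+5/4·2.453052+0·4.578759≈5.500905; next y=3/5·1.565410+1·5.500905≈6.440151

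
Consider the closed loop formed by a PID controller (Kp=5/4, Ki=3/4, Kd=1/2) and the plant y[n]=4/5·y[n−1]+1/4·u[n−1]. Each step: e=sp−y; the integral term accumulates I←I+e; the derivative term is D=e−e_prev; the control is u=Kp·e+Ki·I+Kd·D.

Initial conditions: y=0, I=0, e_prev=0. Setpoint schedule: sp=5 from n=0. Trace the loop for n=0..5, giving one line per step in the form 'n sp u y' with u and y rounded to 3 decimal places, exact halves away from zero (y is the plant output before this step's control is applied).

(exact arithmetic carried between steps; '≈' marks a value shown rounded to 6 d.p. or computed from one; I and e_prev carry over from the previous line; the table rounds u and y to 3 d.p., halves away from zero)
n=0: y=0, sp=5, e=sp−y=5; I=5, D=e−e_prev=5; u=5/4·5+3/4·5+1/2·5=12.5; next y=4/5·0+1/4·12.5=3.125
n=1: y=3.125, sp=5, e=sp−y=1.875; I=6.875, D=e−e_prev=-3.125; u=5/4·1.875+3/4·6.875+1/2·(-3.125)=5.9375; next y=4/5·3.125+1/4·5.9375=3.984375
n=2: y=3.984375, sp=5, e=sp−y=1.015625; I=7.890625, D=e−e_prev=-0.859375; u=5/4·1.015625+3/4·7.890625+1/2·(-0.859375)≈6.757813; next y=4/5·3.984375+1/4·6.757813≈4.876953
n=3: y≈4.876953, sp=5, e=sp−y≈0.123047; I≈8.013672, D=e−e_prev≈-0.892578; u=5/4·0.123047+3/4·8.013672+1/2·(-0.892578)≈5.717773; next y=4/5·4.876953+1/4·5.717773≈5.331006
n=4: y≈5.331006, sp=5, e=sp−y≈-0.331006; I≈7.682666, D=e−e_prev≈-0.454053; u=5/4·(-0.331006)+3/4·7.682666+1/2·(-0.454053)≈5.121216; next y=4/5·5.331006+1/4·5.121216≈5.545109
n=5: y≈5.545109, sp=5, e=sp−y≈-0.545109; I≈7.137557, D=e−e_prev≈-0.214103; u=5/4·(-0.545109)+3/4·7.137557+1/2·(-0.214103)≈4.564731; next y=4/5·5.545109+1/4·4.564731≈5.577270

0 5 12.500 0.000
1 5 5.938 3.125
2 5 6.758 3.984
3 5 5.718 4.877
4 5 5.121 5.331
5 5 4.565 5.545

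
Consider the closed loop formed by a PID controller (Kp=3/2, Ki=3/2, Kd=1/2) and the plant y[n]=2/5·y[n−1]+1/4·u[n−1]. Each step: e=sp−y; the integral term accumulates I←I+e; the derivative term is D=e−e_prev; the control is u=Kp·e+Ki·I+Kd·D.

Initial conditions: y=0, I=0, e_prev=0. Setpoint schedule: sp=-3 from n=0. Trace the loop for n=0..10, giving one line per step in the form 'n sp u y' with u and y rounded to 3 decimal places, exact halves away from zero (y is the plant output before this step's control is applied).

0 -3 -10.500 0.000
1 -3 -4.313 -2.625
2 -3 -7.927 -2.128
3 -3 -6.519 -2.833
4 -3 -7.367 -2.763
5 -3 -7.044 -2.947
6 -3 -7.241 -2.940
7 -3 -7.165 -2.986
8 -3 -7.210 -2.986
9 -3 -7.193 -2.997
10 -3 -7.203 -2.997

(exact arithmetic carried between steps; '≈' marks a value shown rounded to 6 d.p. or computed from one; I and e_prev carry over from the previous line; the table rounds u and y to 3 d.p., halves away from zero)
n=0: y=0, sp=-3, e=sp−y=-3; I=-3, D=e−e_prev=-3; u=3/2·(-3)+3/2·(-3)+1/2·(-3)=-10.5; next y=2/5·0+1/4·(-10.5)=-2.625
n=1: y=-2.625, sp=-3, e=sp−y=-0.375; I=-3.375, D=e−e_prev=2.625; u=3/2·(-0.375)+3/2·(-3.375)+1/2·2.625=-4.3125; next y=2/5·(-2.625)+1/4·(-4.3125)=-2.128125
n=2: y=-2.128125, sp=-3, e=sp−y=-0.871875; I=-4.246875, D=e−e_prev=-0.496875; u=3/2·(-0.871875)+3/2·(-4.246875)+1/2·(-0.496875)≈-7.926563; next y=2/5·(-2.128125)+1/4·(-7.926563)≈-2.832891
n=3: y≈-2.832891, sp=-3, e=sp−y≈-0.167109; I≈-4.413984, D=e−e_prev≈0.704766; u=3/2·(-0.167109)+3/2·(-4.413984)+1/2·0.704766≈-6.519258; next y=2/5·(-2.832891)+1/4·(-6.519258)≈-2.762971
n=4: y≈-2.762971, sp=-3, e=sp−y≈-0.237029; I≈-4.651014, D=e−e_prev≈-0.069920; u=3/2·(-0.237029)+3/2·(-4.651014)+1/2·(-0.069920)≈-7.367024; next y=2/5·(-2.762971)+1/4·(-7.367024)≈-2.946944
n=5: y≈-2.946944, sp=-3, e=sp−y≈-0.053056; I≈-4.704069, D=e−e_prev≈0.183974; u=3/2·(-0.053056)+3/2·(-4.704069)+1/2·0.183974≈-7.043701; next y=2/5·(-2.946944)+1/4·(-7.043701)≈-2.939703
n=6: y≈-2.939703, sp=-3, e=sp−y≈-0.060297; I≈-4.764366, D=e−e_prev≈-0.007242; u=3/2·(-0.060297)+3/2·(-4.764366)+1/2·(-0.007242)≈-7.240616; next y=2/5·(-2.939703)+1/4·(-7.240616)≈-2.986035
n=7: y≈-2.986035, sp=-3, e=sp−y≈-0.013965; I≈-4.778331, D=e−e_prev≈0.046332; u=3/2·(-0.013965)+3/2·(-4.778331)+1/2·0.046332≈-7.165278; next y=2/5·(-2.986035)+1/4·(-7.165278)≈-2.985734
n=8: y≈-2.985734, sp=-3, e=sp−y≈-0.014266; I≈-4.792598, D=e−e_prev≈-0.000302; u=3/2·(-0.014266)+3/2·(-4.792598)+1/2·(-0.000302)≈-7.210447; next y=2/5·(-2.985734)+1/4·(-7.210447)≈-2.996905
n=9: y≈-2.996905, sp=-3, e=sp−y≈-0.003095; I≈-4.795693, D=e−e_prev≈0.011172; u=3/2·(-0.003095)+3/2·(-4.795693)+1/2·0.011172≈-7.192595; next y=2/5·(-2.996905)+1/4·(-7.192595)≈-2.996911
n=10: y≈-2.996911, sp=-3, e=sp−y≈-0.003089; I≈-4.798782, D=e−e_prev≈0.000006; u=3/2·(-0.003089)+3/2·(-4.798782)+1/2·0.000006≈-7.202803; next y=2/5·(-2.996911)+1/4·(-7.202803)≈-2.999465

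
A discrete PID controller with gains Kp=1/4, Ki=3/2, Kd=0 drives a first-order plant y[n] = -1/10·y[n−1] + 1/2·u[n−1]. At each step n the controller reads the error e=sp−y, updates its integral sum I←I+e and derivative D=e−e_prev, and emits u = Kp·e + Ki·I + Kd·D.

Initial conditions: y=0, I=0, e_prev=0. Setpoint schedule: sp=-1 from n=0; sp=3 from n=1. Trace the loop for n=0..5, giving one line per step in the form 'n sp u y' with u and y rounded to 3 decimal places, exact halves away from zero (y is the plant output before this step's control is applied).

0 -1 -1.750 0.000
1 3 5.281 -0.875
2 3 4.788 2.728
3 3 6.258 2.121
4 3 6.184 2.917
5 3 6.513 2.800

(exact arithmetic carried between steps; '≈' marks a value shown rounded to 6 d.p. or computed from one; I and e_prev carry over from the previous line; the table rounds u and y to 3 d.p., halves away from zero)
n=0: y=0, sp=-1, e=sp−y=-1; I=-1, D=e−e_prev=-1; u=1/4·(-1)+3/2·(-1)+0·(-1)=-1.75; next y=-1/10·0+1/2·(-1.75)=-0.875
n=1: y=-0.875, sp=3, e=sp−y=3.875; I=2.875, D=e−e_prev=4.875; u=1/4·3.875+3/2·2.875+0·4.875=5.28125; next y=-1/10·(-0.875)+1/2·5.28125=2.728125
n=2: y=2.728125, sp=3, e=sp−y=0.271875; I=3.146875, D=e−e_prev=-3.603125; u=1/4·0.271875+3/2·3.146875+0·(-3.603125)≈4.788281; next y=-1/10·2.728125+1/2·4.788281≈2.121328
n=3: y≈2.121328, sp=3, e=sp−y≈0.878672; I≈4.025547, D=e−e_prev≈0.606797; u=1/4·0.878672+3/2·4.025547+0·0.606797≈6.257988; next y=-1/10·2.121328+1/2·6.257988≈2.916861
n=4: y≈2.916861, sp=3, e=sp−y≈0.083139; I≈4.108686, D=e−e_prev≈-0.795533; u=1/4·0.083139+3/2·4.108686+0·(-0.795533)≈6.183813; next y=-1/10·2.916861+1/2·6.183813≈2.800220
n=5: y≈2.800220, sp=3, e=sp−y≈0.199780; I≈4.308465, D=e−e_prev≈0.116641; u=1/4·0.199780+3/2·4.308465+0·0.116641≈6.512643; next y=-1/10·2.800220+1/2·6.512643≈2.976299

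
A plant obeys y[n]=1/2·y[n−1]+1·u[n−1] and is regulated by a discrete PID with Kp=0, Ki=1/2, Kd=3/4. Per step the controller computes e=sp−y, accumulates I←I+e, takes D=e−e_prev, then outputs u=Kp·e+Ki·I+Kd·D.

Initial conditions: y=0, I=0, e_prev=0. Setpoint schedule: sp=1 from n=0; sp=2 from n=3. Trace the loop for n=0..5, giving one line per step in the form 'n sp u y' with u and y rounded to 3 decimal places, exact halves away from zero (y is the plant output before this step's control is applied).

(exact arithmetic carried between steps; '≈' marks a value shown rounded to 6 d.p. or computed from one; I and e_prev carry over from the previous line; the table rounds u and y to 3 d.p., halves away from zero)
n=0: y=0, sp=1, e=sp−y=1; I=1, D=e−e_prev=1; u=0·1+1/2·1+3/4·1=1.25; next y=1/2·0+1·1.25=1.25
n=1: y=1.25, sp=1, e=sp−y=-0.25; I=0.75, D=e−e_prev=-1.25; u=0·(-0.25)+1/2·0.75+3/4·(-1.25)=-0.5625; next y=1/2·1.25+1·(-0.5625)=0.0625
n=2: y=0.0625, sp=1, e=sp−y=0.9375; I=1.6875, D=e−e_prev=1.1875; u=0·0.9375+1/2·1.6875+3/4·1.1875=1.734375; next y=1/2·0.0625+1·1.734375=1.765625
n=3: y=1.765625, sp=2, e=sp−y=0.234375; I=1.921875, D=e−e_prev=-0.703125; u=0·0.234375+1/2·1.921875+3/4·(-0.703125)≈0.433594; next y=1/2·1.765625+1·0.433594≈1.316406
n=4: y≈1.316406, sp=2, e=sp−y≈0.683594; I≈2.605469, D=e−e_prev≈0.449219; u=0·0.683594+1/2·2.605469+3/4·0.449219≈1.639648; next y=1/2·1.316406+1·1.639648≈2.297852
n=5: y≈2.297852, sp=2, e=sp−y≈-0.297852; I≈2.307617, D=e−e_prev≈-0.981445; u=0·(-0.297852)+1/2·2.307617+3/4·(-0.981445)≈0.417725; next y=1/2·2.297852+1·0.417725≈1.566650

0 1 1.250 0.000
1 1 -0.563 1.250
2 1 1.734 0.063
3 2 0.434 1.766
4 2 1.640 1.316
5 2 0.418 2.298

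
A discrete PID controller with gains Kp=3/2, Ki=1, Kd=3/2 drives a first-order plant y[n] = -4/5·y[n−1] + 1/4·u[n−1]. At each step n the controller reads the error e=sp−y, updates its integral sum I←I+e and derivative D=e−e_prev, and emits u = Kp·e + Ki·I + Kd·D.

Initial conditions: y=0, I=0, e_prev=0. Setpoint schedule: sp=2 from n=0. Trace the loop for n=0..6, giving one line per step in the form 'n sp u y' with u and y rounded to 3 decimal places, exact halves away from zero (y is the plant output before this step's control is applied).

(exact arithmetic carried between steps; '≈' marks a value shown rounded to 6 d.p. or computed from one; I and e_prev carry over from the previous line; the table rounds u and y to 3 d.p., halves away from zero)
n=0: y=0, sp=2, e=sp−y=2; I=2, D=e−e_prev=2; u=3/2·2+1·2+3/2·2=8; next y=-4/5·0+1/4·8=2
n=1: y=2, sp=2, e=sp−y=0; I=2, D=e−e_prev=-2; u=3/2·0+1·2+3/2·(-2)=-1; next y=-4/5·2+1/4·(-1)=-1.85
n=2: y=-1.85, sp=2, e=sp−y=3.85; I=5.85, D=e−e_prev=3.85; u=3/2·3.85+1·5.85+3/2·3.85=17.4; next y=-4/5·(-1.85)+1/4·17.4=5.83
n=3: y=5.83, sp=2, e=sp−y=-3.83; I=2.02, D=e−e_prev=-7.68; u=3/2·(-3.83)+1·2.02+3/2·(-7.68)=-15.245; next y=-4/5·5.83+1/4·(-15.245)=-8.47525
n=4: y=-8.47525, sp=2, e=sp−y=10.47525; I=12.49525, D=e−e_prev=14.30525; u=3/2·10.47525+1·12.49525+3/2·14.30525=49.666; next y=-4/5·(-8.47525)+1/4·49.666=19.1967
n=5: y=19.1967, sp=2, e=sp−y=-17.1967; I=-4.70145, D=e−e_prev=-27.67195; u=3/2·(-17.1967)+1·(-4.70145)+3/2·(-27.67195)=-72.004425; next y=-4/5·19.1967+1/4·(-72.004425)≈-33.358466
n=6: y≈-33.358466, sp=2, e=sp−y≈35.358466; I≈30.657016, D=e−e_prev≈52.555166; u=3/2·35.358466+1·30.657016+3/2·52.555166≈162.527465; next y=-4/5·(-33.358466)+1/4·162.527465≈67.318639

0 2 8.000 0.000
1 2 -1.000 2.000
2 2 17.400 -1.850
3 2 -15.245 5.830
4 2 49.666 -8.475
5 2 -72.004 19.197
6 2 162.527 -33.358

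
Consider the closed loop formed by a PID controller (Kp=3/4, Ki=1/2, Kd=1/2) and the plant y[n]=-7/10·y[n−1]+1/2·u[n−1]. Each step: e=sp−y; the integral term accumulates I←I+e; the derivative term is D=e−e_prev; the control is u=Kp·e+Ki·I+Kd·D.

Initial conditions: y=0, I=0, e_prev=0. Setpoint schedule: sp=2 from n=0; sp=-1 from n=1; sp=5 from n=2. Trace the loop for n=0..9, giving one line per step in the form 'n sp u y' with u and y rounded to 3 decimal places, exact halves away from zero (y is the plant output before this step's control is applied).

(exact arithmetic carried between steps; '≈' marks a value shown rounded to 6 d.p. or computed from one; I and e_prev carry over from the previous line; the table rounds u and y to 3 d.p., halves away from zero)
n=0: y=0, sp=2, e=sp−y=2; I=2, D=e−e_prev=2; u=3/4·2+1/2·2+1/2·2=3.5; next y=-7/10·0+1/2·3.5=1.75
n=1: y=1.75, sp=-1, e=sp−y=-2.75; I=-0.75, D=e−e_prev=-4.75; u=3/4·(-2.75)+1/2·(-0.75)+1/2·(-4.75)=-4.8125; next y=-7/10·1.75+1/2·(-4.8125)=-3.63125
n=2: y=-3.63125, sp=5, e=sp−y=8.63125; I=7.88125, D=e−e_prev=11.38125; u=3/4·8.63125+1/2·7.88125+1/2·11.38125≈16.104688; next y=-7/10·(-3.63125)+1/2·16.104688≈10.594219
n=3: y≈10.594219, sp=5, e=sp−y≈-5.594219; I≈2.287031, D=e−e_prev≈-14.225469; u=3/4·(-5.594219)+1/2·2.287031+1/2·(-14.225469)≈-10.164883; next y=-7/10·10.594219+1/2·(-10.164883)≈-12.498395
n=4: y≈-12.498395, sp=5, e=sp−y≈17.498395; I≈19.785426, D=e−e_prev≈23.092613; u=3/4·17.498395+1/2·19.785426+1/2·23.092613≈34.562815; next y=-7/10·(-12.498395)+1/2·34.562815≈26.030284
n=5: y≈26.030284, sp=5, e=sp−y≈-21.030284; I≈-1.244858, D=e−e_prev≈-38.528678; u=3/4·(-21.030284)+1/2·(-1.244858)+1/2·(-38.528678)≈-35.659481; next y=-7/10·26.030284+1/2·(-35.659481)≈-36.050939
n=6: y≈-36.050939, sp=5, e=sp−y≈41.050939; I≈39.806081, D=e−e_prev≈62.081223; u=3/4·41.050939+1/2·39.806081+1/2·62.081223≈81.731857; next y=-7/10·(-36.050939)+1/2·81.731857≈66.101586
n=7: y≈66.101586, sp=5, e=sp−y≈-61.101586; I≈-21.295505, D=e−e_prev≈-102.152525; u=3/4·(-61.101586)+1/2·(-21.295505)+1/2·(-102.152525)≈-107.550204; next y=-7/10·66.101586+1/2·(-107.550204)≈-100.046212
n=8: y≈-100.046212, sp=5, e=sp−y≈105.046212; I≈83.750708, D=e−e_prev≈166.147798; u=3/4·105.046212+1/2·83.750708+1/2·166.147798≈203.733912; next y=-7/10·(-100.046212)+1/2·203.733912≈171.899305
n=9: y≈171.899305, sp=5, e=sp−y≈-166.899305; I≈-83.148597, D=e−e_prev≈-271.945517; u=3/4·(-166.899305)+1/2·(-83.148597)+1/2·(-271.945517)≈-302.721535; next y=-7/10·171.899305+1/2·(-302.721535)≈-271.690281

0 2 3.500 0.000
1 -1 -4.813 1.750
2 5 16.105 -3.631
3 5 -10.165 10.594
4 5 34.563 -12.498
5 5 -35.659 26.030
6 5 81.732 -36.051
7 5 -107.550 66.102
8 5 203.734 -100.046
9 5 -302.722 171.899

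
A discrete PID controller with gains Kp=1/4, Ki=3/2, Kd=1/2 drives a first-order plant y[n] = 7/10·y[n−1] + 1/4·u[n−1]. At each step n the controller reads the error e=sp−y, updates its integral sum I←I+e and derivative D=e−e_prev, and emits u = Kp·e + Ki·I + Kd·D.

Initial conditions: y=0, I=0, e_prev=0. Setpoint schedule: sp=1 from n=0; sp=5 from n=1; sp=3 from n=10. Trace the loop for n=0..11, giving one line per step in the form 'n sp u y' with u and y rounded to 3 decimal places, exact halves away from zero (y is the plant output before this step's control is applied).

(exact arithmetic carried between steps; '≈' marks a value shown rounded to 6 d.p. or computed from one; I and e_prev carry over from the previous line; the table rounds u and y to 3 d.p., halves away from zero)
n=0: y=0, sp=1, e=sp−y=1; I=1, D=e−e_prev=1; u=1/4·1+3/2·1+1/2·1=2.25; next y=7/10·0+1/4·2.25=0.5625
n=1: y=0.5625, sp=5, e=sp−y=4.4375; I=5.4375, D=e−e_prev=3.4375; u=1/4·4.4375+3/2·5.4375+1/2·3.4375=10.984375; next y=7/10·0.5625+1/4·10.984375≈3.139844
n=2: y≈3.139844, sp=5, e=sp−y≈1.860156; I≈7.297656, D=e−e_prev≈-2.577344; u=1/4·1.860156+3/2·7.297656+1/2·(-2.577344)≈10.122852; next y=7/10·3.139844+1/4·10.122852≈4.728604
n=3: y≈4.728604, sp=5, e=sp−y≈0.271396; I≈7.569053, D=e−e_prev≈-1.588760; u=1/4·0.271396+3/2·7.569053+1/2·(-1.588760)≈10.627048; next y=7/10·4.728604+1/4·10.627048≈5.966785
n=4: y≈5.966785, sp=5, e=sp−y≈-0.966785; I≈6.602268, D=e−e_prev≈-1.238181; u=1/4·(-0.966785)+3/2·6.602268+1/2·(-1.238181)≈9.042616; next y=7/10·5.966785+1/4·9.042616≈6.437403
n=5: y≈6.437403, sp=5, e=sp−y≈-1.437403; I≈5.164865, D=e−e_prev≈-0.470619; u=1/4·(-1.437403)+3/2·5.164865+1/2·(-0.470619)≈7.152638; next y=7/10·6.437403+1/4·7.152638≈6.294342
n=6: y≈6.294342, sp=5, e=sp−y≈-1.294342; I≈3.870524, D=e−e_prev≈0.143062; u=1/4·(-1.294342)+3/2·3.870524+1/2·0.143062≈5.553731; next y=7/10·6.294342+1/4·5.553731≈5.794472
n=7: y≈5.794472, sp=5, e=sp−y≈-0.794472; I≈3.076052, D=e−e_prev≈0.499870; u=1/4·(-0.794472)+3/2·3.076052+1/2·0.499870≈4.665395; next y=7/10·5.794472+1/4·4.665395≈5.222479
n=8: y≈5.222479, sp=5, e=sp−y≈-0.222479; I≈2.853573, D=e−e_prev≈0.571993; u=1/4·(-0.222479)+3/2·2.853573+1/2·0.571993≈4.510736; next y=7/10·5.222479+1/4·4.510736≈4.783419
n=9: y≈4.783419, sp=5, e=sp−y≈0.216581; I≈3.070154, D=e−e_prev≈0.439060; u=1/4·0.216581+3/2·3.070154+1/2·0.439060≈4.878905; next y=7/10·4.783419+1/4·4.878905≈4.568120
n=10: y≈4.568120, sp=3, e=sp−y≈-1.568120; I≈1.502034, D=e−e_prev≈-1.784701; u=1/4·(-1.568120)+3/2·1.502034+1/2·(-1.784701)≈0.968670; next y=7/10·4.568120+1/4·0.968670≈3.439852
n=11: y≈3.439852, sp=3, e=sp−y≈-0.439852; I≈1.062182, D=e−e_prev≈1.128268; u=1/4·(-0.439852)+3/2·1.062182+1/2·1.128268≈2.047445; next y=7/10·3.439852+1/4·2.047445≈2.919757

0 1 2.250 0.000
1 5 10.984 0.563
2 5 10.123 3.140
3 5 10.627 4.729
4 5 9.043 5.967
5 5 7.153 6.437
6 5 5.554 6.294
7 5 4.665 5.794
8 5 4.511 5.222
9 5 4.879 4.783
10 3 0.969 4.568
11 3 2.047 3.440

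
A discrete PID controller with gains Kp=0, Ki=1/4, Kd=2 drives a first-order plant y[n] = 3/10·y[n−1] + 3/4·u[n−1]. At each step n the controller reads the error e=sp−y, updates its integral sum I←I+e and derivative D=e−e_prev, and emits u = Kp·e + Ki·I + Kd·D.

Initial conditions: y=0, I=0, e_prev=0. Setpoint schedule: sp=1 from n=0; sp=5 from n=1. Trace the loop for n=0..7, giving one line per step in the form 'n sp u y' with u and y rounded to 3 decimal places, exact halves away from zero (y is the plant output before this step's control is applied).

0 1 2.250 0.000
1 5 5.703 1.688
2 5 -5.060 4.784
3 5 17.259 -2.360
4 5 -28.030 12.236
5 5 65.926 -17.351
6 5 -126.240 44.239
7 5 269.838 -81.408

(exact arithmetic carried between steps; '≈' marks a value shown rounded to 6 d.p. or computed from one; I and e_prev carry over from the previous line; the table rounds u and y to 3 d.p., halves away from zero)
n=0: y=0, sp=1, e=sp−y=1; I=1, D=e−e_prev=1; u=0·1+1/4·1+2·1=2.25; next y=3/10·0+3/4·2.25=1.6875
n=1: y=1.6875, sp=5, e=sp−y=3.3125; I=4.3125, D=e−e_prev=2.3125; u=0·3.3125+1/4·4.3125+2·2.3125=5.703125; next y=3/10·1.6875+3/4·5.703125≈4.783594
n=2: y≈4.783594, sp=5, e=sp−y≈0.216406; I≈4.528906, D=e−e_prev≈-3.096094; u=0·0.216406+1/4·4.528906+2·(-3.096094)≈-5.059961; next y=3/10·4.783594+3/4·(-5.059961)≈-2.359893
n=3: y≈-2.359893, sp=5, e=sp−y≈7.359893; I≈11.888799, D=e−e_prev≈7.143486; u=0·7.359893+1/4·11.888799+2·7.143486≈17.259172; next y=3/10·(-2.359893)+3/4·17.259172≈12.236411
n=4: y≈12.236411, sp=5, e=sp−y≈-7.236411; I≈4.652387, D=e−e_prev≈-14.596304; u=0·(-7.236411)+1/4·4.652387+2·(-14.596304)≈-28.029511; next y=3/10·12.236411+3/4·(-28.029511)≈-17.351210
n=5: y≈-17.351210, sp=5, e=sp−y≈22.351210; I≈27.003597, D=e−e_prev≈29.587622; u=0·22.351210+1/4·27.003597+2·29.587622≈65.926142; next y=3/10·(-17.351210)+3/4·65.926142≈44.239244
n=6: y≈44.239244, sp=5, e=sp−y≈-39.239244; I≈-12.235646, D=e−e_prev≈-61.590454; u=0·(-39.239244)+1/4·(-12.235646)+2·(-61.590454)≈-126.239819; next y=3/10·44.239244+3/4·(-126.239819)≈-81.408091
n=7: y≈-81.408091, sp=5, e=sp−y≈86.408091; I≈74.172445, D=e−e_prev≈125.647335; u=0·86.408091+1/4·74.172445+2·125.647335≈269.837782; next y=3/10·(-81.408091)+3/4·269.837782≈177.955909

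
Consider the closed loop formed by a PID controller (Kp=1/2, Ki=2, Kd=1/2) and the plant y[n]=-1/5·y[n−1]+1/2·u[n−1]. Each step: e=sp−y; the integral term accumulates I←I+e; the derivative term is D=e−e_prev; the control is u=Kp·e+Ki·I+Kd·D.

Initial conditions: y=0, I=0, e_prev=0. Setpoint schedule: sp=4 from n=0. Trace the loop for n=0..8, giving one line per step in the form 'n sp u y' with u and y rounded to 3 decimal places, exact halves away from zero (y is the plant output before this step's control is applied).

0 4 12.000 0.000
1 4 0.000 6.000
2 4 20.600 -1.200
3 4 -7.820 10.540
4 4 34.644 -6.018
5 4 -27.230 18.526
6 4 63.528 -17.320
7 4 -69.399 35.228
8 4 125.338 -41.745

(exact arithmetic carried between steps; '≈' marks a value shown rounded to 6 d.p. or computed from one; I and e_prev carry over from the previous line; the table rounds u and y to 3 d.p., halves away from zero)
n=0: y=0, sp=4, e=sp−y=4; I=4, D=e−e_prev=4; u=1/2·4+2·4+1/2·4=12; next y=-1/5·0+1/2·12=6
n=1: y=6, sp=4, e=sp−y=-2; I=2, D=e−e_prev=-6; u=1/2·(-2)+2·2+1/2·(-6)=0; next y=-1/5·6+1/2·0=-1.2
n=2: y=-1.2, sp=4, e=sp−y=5.2; I=7.2, D=e−e_prev=7.2; u=1/2·5.2+2·7.2+1/2·7.2=20.6; next y=-1/5·(-1.2)+1/2·20.6=10.54
n=3: y=10.54, sp=4, e=sp−y=-6.54; I=0.66, D=e−e_prev=-11.74; u=1/2·(-6.54)+2·0.66+1/2·(-11.74)=-7.82; next y=-1/5·10.54+1/2·(-7.82)=-6.018
n=4: y=-6.018, sp=4, e=sp−y=10.018; I=10.678, D=e−e_prev=16.558; u=1/2·10.018+2·10.678+1/2·16.558=34.644; next y=-1/5·(-6.018)+1/2·34.644=18.5256
n=5: y=18.5256, sp=4, e=sp−y=-14.5256; I=-3.8476, D=e−e_prev=-24.5436; u=1/2·(-14.5256)+2·(-3.8476)+1/2·(-24.5436)=-27.2298; next y=-1/5·18.5256+1/2·(-27.2298)=-17.32002
n=6: y=-17.32002, sp=4, e=sp−y=21.32002; I=17.47242, D=e−e_prev=35.84562; u=1/2·21.32002+2·17.47242+1/2·35.84562=63.52766; next y=-1/5·(-17.32002)+1/2·63.52766=35.227834
n=7: y=35.227834, sp=4, e=sp−y=-31.227834; I=-13.755414, D=e−e_prev=-52.547854; u=1/2·(-31.227834)+2·(-13.755414)+1/2·(-52.547854)=-69.398672; next y=-1/5·35.227834+1/2·(-69.398672)≈-41.744903
n=8: y≈-41.744903, sp=4, e=sp−y≈45.744903; I≈31.989489, D=e−e_prev≈76.972737; u=1/2·45.744903+2·31.989489+1/2·76.972737≈125.337797; next y=-1/5·(-41.744903)+1/2·125.337797≈71.017879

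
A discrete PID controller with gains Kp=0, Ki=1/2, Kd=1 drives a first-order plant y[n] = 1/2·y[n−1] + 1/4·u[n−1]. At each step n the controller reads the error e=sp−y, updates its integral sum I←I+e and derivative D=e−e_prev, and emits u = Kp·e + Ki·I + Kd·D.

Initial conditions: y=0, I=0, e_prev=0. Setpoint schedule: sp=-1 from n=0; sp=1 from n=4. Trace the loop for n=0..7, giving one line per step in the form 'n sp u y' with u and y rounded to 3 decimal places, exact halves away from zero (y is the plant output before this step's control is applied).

(exact arithmetic carried between steps; '≈' marks a value shown rounded to 6 d.p. or computed from one; I and e_prev carry over from the previous line; the table rounds u and y to 3 d.p., halves away from zero)
n=0: y=0, sp=-1, e=sp−y=-1; I=-1, D=e−e_prev=-1; u=0·(-1)+1/2·(-1)+1·(-1)=-1.5; next y=1/2·0+1/4·(-1.5)=-0.375
n=1: y=-0.375, sp=-1, e=sp−y=-0.625; I=-1.625, D=e−e_prev=0.375; u=0·(-0.625)+1/2·(-1.625)+1·0.375=-0.4375; next y=1/2·(-0.375)+1/4·(-0.4375)=-0.296875
n=2: y=-0.296875, sp=-1, e=sp−y=-0.703125; I=-2.328125, D=e−e_prev=-0.078125; u=0·(-0.703125)+1/2·(-2.328125)+1·(-0.078125)≈-1.242188; next y=1/2·(-0.296875)+1/4·(-1.242188)≈-0.458984
n=3: y≈-0.458984, sp=-1, e=sp−y≈-0.541016; I≈-2.869141, D=e−e_prev≈0.162109; u=0·(-0.541016)+1/2·(-2.869141)+1·0.162109≈-1.272461; next y=1/2·(-0.458984)+1/4·(-1.272461)≈-0.547607
n=4: y≈-0.547607, sp=1, e=sp−y≈1.547607; I≈-1.321533, D=e−e_prev≈2.088623; u=0·1.547607+1/2·(-1.321533)+1·2.088623≈1.427856; next y=1/2·(-0.547607)+1/4·1.427856≈0.083160
n=5: y≈0.083160, sp=1, e=sp−y≈0.916840; I≈-0.404694, D=e−e_prev≈-0.630768; u=0·0.916840+1/2·(-0.404694)+1·(-0.630768)≈-0.833115; next y=1/2·0.083160+1/4·(-0.833115)≈-0.166698
n=6: y≈-0.166698, sp=1, e=sp−y≈1.166698; I≈0.762005, D=e−e_prev≈0.249859; u=0·1.166698+1/2·0.762005+1·0.249859≈0.630861; next y=1/2·(-0.166698)+1/4·0.630861≈0.074366
n=7: y≈0.074366, sp=1, e=sp−y≈0.925634; I≈1.687639, D=e−e_prev≈-0.241065; u=0·0.925634+1/2·1.687639+1·(-0.241065)≈0.602755; next y=1/2·0.074366+1/4·0.602755≈0.187872

0 -1 -1.500 0.000
1 -1 -0.438 -0.375
2 -1 -1.242 -0.297
3 -1 -1.272 -0.459
4 1 1.428 -0.548
5 1 -0.833 0.083
6 1 0.631 -0.167
7 1 0.603 0.074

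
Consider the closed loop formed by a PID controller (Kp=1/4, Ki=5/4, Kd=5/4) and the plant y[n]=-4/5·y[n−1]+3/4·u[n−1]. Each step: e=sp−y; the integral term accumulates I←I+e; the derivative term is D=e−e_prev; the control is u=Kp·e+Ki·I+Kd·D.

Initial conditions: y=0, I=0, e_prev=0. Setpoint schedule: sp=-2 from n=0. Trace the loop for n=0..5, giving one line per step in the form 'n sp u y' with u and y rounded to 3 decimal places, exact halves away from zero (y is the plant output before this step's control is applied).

(exact arithmetic carried between steps; '≈' marks a value shown rounded to 6 d.p. or computed from one; I and e_prev carry over from the previous line; the table rounds u and y to 3 d.p., halves away from zero)
n=0: y=0, sp=-2, e=sp−y=-2; I=-2, D=e−e_prev=-2; u=1/4·(-2)+5/4·(-2)+5/4·(-2)=-5.5; next y=-4/5·0+3/4·(-5.5)=-4.125
n=1: y=-4.125, sp=-2, e=sp−y=2.125; I=0.125, D=e−e_prev=4.125; u=1/4·2.125+5/4·0.125+5/4·4.125=5.84375; next y=-4/5·(-4.125)+3/4·5.84375≈7.682813
n=2: y≈7.682813, sp=-2, e=sp−y≈-9.682813; I≈-9.557813, D=e−e_prev≈-11.807813; u=1/4·(-9.682813)+5/4·(-9.557813)+5/4·(-11.807813)≈-29.127734; next y=-4/5·7.682813+3/4·(-29.127734)≈-27.992051
n=3: y≈-27.992051, sp=-2, e=sp−y≈25.992051; I≈16.434238, D=e−e_prev≈35.674863; u=1/4·25.992051+5/4·16.434238+5/4·35.674863≈71.634390; next y=-4/5·(-27.992051)+3/4·71.634390≈76.119433
n=4: y≈76.119433, sp=-2, e=sp−y≈-78.119433; I≈-61.685195, D=e−e_prev≈-104.111484; u=1/4·(-78.119433)+5/4·(-61.685195)+5/4·(-104.111484)≈-226.775706; next y=-4/5·76.119433+3/4·(-226.775706)≈-230.977326
n=5: y≈-230.977326, sp=-2, e=sp−y≈228.977326; I≈167.292131, D=e−e_prev≈307.096759; u=1/4·228.977326+5/4·167.292131+5/4·307.096759≈650.230444; next y=-4/5·(-230.977326)+3/4·650.230444≈672.454693

0 -2 -5.500 0.000
1 -2 5.844 -4.125
2 -2 -29.128 7.683
3 -2 71.634 -27.992
4 -2 -226.776 76.119
5 -2 650.230 -230.977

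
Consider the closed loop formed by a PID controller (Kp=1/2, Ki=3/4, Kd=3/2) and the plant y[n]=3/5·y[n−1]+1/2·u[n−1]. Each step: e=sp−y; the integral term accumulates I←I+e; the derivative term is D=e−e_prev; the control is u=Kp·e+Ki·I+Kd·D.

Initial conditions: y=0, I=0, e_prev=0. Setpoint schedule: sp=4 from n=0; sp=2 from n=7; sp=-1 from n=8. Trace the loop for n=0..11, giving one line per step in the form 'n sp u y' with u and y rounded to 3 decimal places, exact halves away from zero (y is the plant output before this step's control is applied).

(exact arithmetic carried between steps; '≈' marks a value shown rounded to 6 d.p. or computed from one; I and e_prev carry over from the previous line; the table rounds u and y to 3 d.p., halves away from zero)
n=0: y=0, sp=4, e=sp−y=4; I=4, D=e−e_prev=4; u=1/2·4+3/4·4+3/2·4=11; next y=3/5·0+1/2·11=5.5
n=1: y=5.5, sp=4, e=sp−y=-1.5; I=2.5, D=e−e_prev=-5.5; u=1/2·(-1.5)+3/4·2.5+3/2·(-5.5)=-7.125; next y=3/5·5.5+1/2·(-7.125)=-0.2625
n=2: y=-0.2625, sp=4, e=sp−y=4.2625; I=6.7625, D=e−e_prev=5.7625; u=1/2·4.2625+3/4·6.7625+3/2·5.7625=15.846875; next y=3/5·(-0.2625)+1/2·15.846875≈7.765938
n=3: y≈7.765938, sp=4, e=sp−y≈-3.765938; I≈2.996563, D=e−e_prev≈-8.028438; u=1/2·(-3.765938)+3/4·2.996563+3/2·(-8.028438)≈-11.678203; next y=3/5·7.765938+1/2·(-11.678203)≈-1.179539
n=4: y≈-1.179539, sp=4, e=sp−y≈5.179539; I≈8.176102, D=e−e_prev≈8.945477; u=1/2·5.179539+3/4·8.176102+3/2·8.945477≈22.140061; next y=3/5·(-1.179539)+1/2·22.140061≈10.362307
n=5: y≈10.362307, sp=4, e=sp−y≈-6.362307; I≈1.813795, D=e−e_prev≈-11.541846; u=1/2·(-6.362307)+3/4·1.813795+3/2·(-11.541846)≈-19.133576; next y=3/5·10.362307+1/2·(-19.133576)≈-3.349404
n=6: y≈-3.349404, sp=4, e=sp−y≈7.349404; I≈9.163199, D=e−e_prev≈13.711711; u=1/2·7.349404+3/4·9.163199+3/2·13.711711≈31.114667; next y=3/5·(-3.349404)+1/2·31.114667≈13.547691
n=7: y≈13.547691, sp=2, e=sp−y≈-11.547691; I≈-2.384493, D=e−e_prev≈-18.897095; u=1/2·(-11.547691)+3/4·(-2.384493)+3/2·(-18.897095)≈-35.907858; next y=3/5·13.547691+1/2·(-35.907858)≈-9.825314
n=8: y≈-9.825314, sp=-1, e=sp−y≈8.825314; I≈6.440822, D=e−e_prev≈20.373005; u=1/2·8.825314+3/4·6.440822+3/2·20.373005≈39.802782; next y=3/5·(-9.825314)+1/2·39.802782≈14.006202
n=9: y≈14.006202, sp=-1, e=sp−y≈-15.006202; I≈-8.565381, D=e−e_prev≈-23.831516; u=1/2·(-15.006202)+3/4·(-8.565381)+3/2·(-23.831516)≈-49.674411; next y=3/5·14.006202+1/2·(-49.674411)≈-16.433484
n=10: y≈-16.433484, sp=-1, e=sp−y≈15.433484; I≈6.868104, D=e−e_prev≈30.439687; u=1/2·15.433484+3/4·6.868104+3/2·30.439687≈58.527350; next y=3/5·(-16.433484)+1/2·58.527350≈19.403584
n=11: y≈19.403584, sp=-1, e=sp−y≈-20.403584; I≈-13.535481, D=e−e_prev≈-35.837069; u=1/2·(-20.403584)+3/4·(-13.535481)+3/2·(-35.837069)≈-74.109005; next y=3/5·19.403584+1/2·(-74.109005)≈-25.412352

0 4 11.000 0.000
1 4 -7.125 5.500
2 4 15.847 -0.263
3 4 -11.678 7.766
4 4 22.140 -1.180
5 4 -19.134 10.362
6 4 31.115 -3.349
7 2 -35.908 13.548
8 -1 39.803 -9.825
9 -1 -49.674 14.006
10 -1 58.527 -16.433
11 -1 -74.109 19.404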